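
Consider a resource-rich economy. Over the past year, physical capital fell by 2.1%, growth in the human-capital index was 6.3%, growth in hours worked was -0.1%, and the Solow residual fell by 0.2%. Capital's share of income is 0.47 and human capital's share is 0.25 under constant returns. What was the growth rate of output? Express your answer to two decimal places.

0.36%

Labor's share = 1 − 0.47 − 0.25 = 0.28.
Physical capital: 0.47 × (-2.1) = -0.987 pp.
The human-capital index: 0.25 × 6.3 = 1.575 pp.
Hours worked: 0.28 × (-0.1) = -0.028 pp.
Output growth = -0.2 + 0.56 = 0.36%.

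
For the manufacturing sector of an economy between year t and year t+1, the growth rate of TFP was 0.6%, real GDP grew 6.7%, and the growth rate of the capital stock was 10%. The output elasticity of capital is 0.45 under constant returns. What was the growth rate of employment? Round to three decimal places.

Employment growth was 2.909%.

Labor's share = 1 − 0.45 = 0.55.
gY = gA + 0.45×10 + 0.55×g.
0.55×g = 6.7 − 0.6 − 4.5 = 1.6.
g = 1.6 / 0.55 = 2.90909%.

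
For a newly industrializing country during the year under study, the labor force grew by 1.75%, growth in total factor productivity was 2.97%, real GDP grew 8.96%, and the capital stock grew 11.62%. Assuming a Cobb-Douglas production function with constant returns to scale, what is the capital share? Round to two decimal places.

α = 0.43

gY = gA + α·gK + (1−α)·gL, so gY − gA − gL = α(gK − gL).
8.96 − 2.97 − 1.75 = α × (11.62 − 1.75).
4.24 = 9.87 α, so α = 0.4296.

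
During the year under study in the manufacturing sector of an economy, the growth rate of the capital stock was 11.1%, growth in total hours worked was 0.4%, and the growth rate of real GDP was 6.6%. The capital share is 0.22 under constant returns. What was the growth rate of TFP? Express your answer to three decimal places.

Labor's share = 1 − 0.22 = 0.78.
The capital stock: 0.22 × 11.1 = 2.442 pp.
Total hours worked: 0.78 × 0.4 = 0.312 pp.
TFP growth = 6.6 − 2.754 = 3.846%.

3.846%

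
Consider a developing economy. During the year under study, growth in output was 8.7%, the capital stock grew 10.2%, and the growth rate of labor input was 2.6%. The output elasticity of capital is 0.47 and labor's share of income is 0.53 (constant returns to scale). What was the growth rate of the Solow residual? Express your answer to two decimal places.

Labor's share = 1 − 0.47 = 0.53.
The capital stock: 0.47 × 10.2 = 4.794 pp.
Labor input: 0.53 × 2.6 = 1.378 pp.
TFP growth = 8.7 − 6.172 = 2.528%.

2.53%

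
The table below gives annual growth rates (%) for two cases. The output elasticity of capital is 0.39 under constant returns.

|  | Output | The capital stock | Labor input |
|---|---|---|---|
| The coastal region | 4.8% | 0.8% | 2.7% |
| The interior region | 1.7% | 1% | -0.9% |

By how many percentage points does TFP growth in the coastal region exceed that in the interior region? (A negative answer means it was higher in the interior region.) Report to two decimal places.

0.98 percentage points

Labor's share = 1 − 0.39 = 0.61.
The coastal region: TFP = 4.8 − 0.312 − 1.647 = 2.841%.
The interior region: TFP = 1.7 − 0.39 + 0.549 = 1.859%.
Difference = 2.841 − (1.859) = 0.982 pp.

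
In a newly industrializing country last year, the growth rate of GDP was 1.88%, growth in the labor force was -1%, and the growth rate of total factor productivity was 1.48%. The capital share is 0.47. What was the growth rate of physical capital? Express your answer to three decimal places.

Physical capital growth was 1.979%.

Labor's share = 1 − 0.47 = 0.53.
gY = gA + 0.53×(-1) + 0.47×g.
0.47×g = 1.88 − 1.48 + 0.53 = 0.93.
g = 0.93 / 0.47 = 1.97872%.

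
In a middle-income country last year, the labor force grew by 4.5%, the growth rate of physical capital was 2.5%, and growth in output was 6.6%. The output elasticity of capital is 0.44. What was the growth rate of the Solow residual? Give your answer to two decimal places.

2.98%

Labor's share = 1 − 0.44 = 0.56.
Physical capital: 0.44 × 2.5 = 1.1 pp.
The labor force: 0.56 × 4.5 = 2.52 pp.
TFP growth = 6.6 − 3.62 = 2.98%.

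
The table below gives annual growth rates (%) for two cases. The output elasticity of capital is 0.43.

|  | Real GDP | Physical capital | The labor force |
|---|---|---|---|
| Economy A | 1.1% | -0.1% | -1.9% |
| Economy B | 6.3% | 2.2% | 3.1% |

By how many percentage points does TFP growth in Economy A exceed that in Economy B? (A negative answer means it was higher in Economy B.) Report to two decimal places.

Labor's share = 1 − 0.43 = 0.57.
Economy A: TFP = 1.1 + 0.043 + 1.083 = 2.226%.
Economy B: TFP = 6.3 − 0.946 − 1.767 = 3.587%.
Difference = 2.226 − (3.587) = -1.361 pp.

-1.36 percentage points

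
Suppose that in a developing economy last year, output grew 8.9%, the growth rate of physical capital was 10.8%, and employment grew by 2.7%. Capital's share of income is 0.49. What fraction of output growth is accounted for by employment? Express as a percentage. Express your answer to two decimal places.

15.47%

Labor's share = 1 − 0.49 = 0.51.
Employment contributed 0.51 × 2.7 = 1.377 pp.
Share of growth = 1.377 / 8.9 × 100 = 15.4719%.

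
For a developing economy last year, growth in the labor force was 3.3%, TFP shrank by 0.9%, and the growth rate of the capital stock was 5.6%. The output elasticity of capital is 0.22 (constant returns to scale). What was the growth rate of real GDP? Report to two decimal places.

2.91%

Labor's share = 1 − 0.22 = 0.78.
The capital stock: 0.22 × 5.6 = 1.232 pp.
The labor force: 0.78 × 3.3 = 2.574 pp.
Output growth = -0.9 + 3.806 = 2.906%.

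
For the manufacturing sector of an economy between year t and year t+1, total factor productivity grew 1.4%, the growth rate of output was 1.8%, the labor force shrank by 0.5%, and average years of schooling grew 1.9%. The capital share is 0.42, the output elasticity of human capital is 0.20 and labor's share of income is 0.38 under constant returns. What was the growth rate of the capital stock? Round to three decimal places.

The capital stock grew 0.500%.

Labor's share = 1 − 0.42 − 0.2 = 0.38.
gY = gA + 0.2×1.9 + 0.38×(-0.5) + 0.42×g.
0.42×g = 1.8 − 1.4 − 0.19 = 0.21.
g = 0.21 / 0.42 = 0.5%.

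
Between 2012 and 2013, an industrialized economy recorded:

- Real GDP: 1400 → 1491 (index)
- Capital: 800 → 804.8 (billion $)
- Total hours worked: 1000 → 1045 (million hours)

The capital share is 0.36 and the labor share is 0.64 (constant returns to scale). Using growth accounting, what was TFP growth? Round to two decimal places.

3.40%

Real GDP growth = (1491 − 1400) / 1400 = 6.5%.
Capital growth = (804.8 − 800) / 800 = 0.6%.
Total hours worked growth = (1045 − 1000) / 1000 = 4.5%.
Labor's share = 1 − 0.36 = 0.64.
Capital: 0.36 × 0.6 = 0.216 pp.
Total hours worked: 0.64 × 4.5 = 2.88 pp.
TFP growth = 6.5 − 3.096 = 3.404%.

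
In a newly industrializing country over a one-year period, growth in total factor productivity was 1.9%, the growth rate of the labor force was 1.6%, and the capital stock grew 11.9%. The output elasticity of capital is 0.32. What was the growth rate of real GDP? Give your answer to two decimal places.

6.80%

Labor's share = 1 − 0.32 = 0.68.
The capital stock: 0.32 × 11.9 = 3.808 pp.
The labor force: 0.68 × 1.6 = 1.088 pp.
Output growth = 1.9 + 4.896 = 6.796%.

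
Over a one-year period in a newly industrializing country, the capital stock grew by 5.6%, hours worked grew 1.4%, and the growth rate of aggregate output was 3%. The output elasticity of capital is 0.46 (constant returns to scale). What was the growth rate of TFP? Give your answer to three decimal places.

Labor's share = 1 − 0.46 = 0.54.
The capital stock: 0.46 × 5.6 = 2.576 pp.
Hours worked: 0.54 × 1.4 = 0.756 pp.
TFP growth = 3 − 3.332 = -0.332%.

-0.332%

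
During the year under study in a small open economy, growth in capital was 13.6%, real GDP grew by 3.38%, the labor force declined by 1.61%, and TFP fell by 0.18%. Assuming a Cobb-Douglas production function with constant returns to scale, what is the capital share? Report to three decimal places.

α = 0.340

gY = gA + α·gK + (1−α)·gL, so gY − gA − gL = α(gK − gL).
3.38 + 0.18 + 1.61 = α × (13.6 − (-1.61)).
5.17 = 15.21 α, so α = 0.33991.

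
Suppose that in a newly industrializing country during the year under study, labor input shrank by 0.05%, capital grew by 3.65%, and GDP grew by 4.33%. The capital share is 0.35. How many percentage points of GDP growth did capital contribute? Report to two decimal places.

Contribution = share × growth = 0.35 × 3.65 = 1.2775 pp.

1.28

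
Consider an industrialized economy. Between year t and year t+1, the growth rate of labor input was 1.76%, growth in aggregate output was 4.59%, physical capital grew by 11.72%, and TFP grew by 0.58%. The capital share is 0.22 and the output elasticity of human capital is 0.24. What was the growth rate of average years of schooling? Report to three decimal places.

Labor's share = 1 − 0.22 − 0.24 = 0.54.
gY = gA + 0.22×11.72 + 0.54×1.76 + 0.24×g.
0.24×g = 4.59 − 0.58 − 3.5288 = 0.4812.
g = 0.4812 / 0.24 = 2.005%.

2.005%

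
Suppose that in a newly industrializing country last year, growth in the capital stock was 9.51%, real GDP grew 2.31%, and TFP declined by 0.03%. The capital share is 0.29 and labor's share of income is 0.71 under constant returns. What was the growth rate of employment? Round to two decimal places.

-0.59%

Labor's share = 1 − 0.29 = 0.71.
gY = gA + 0.29×9.51 + 0.71×g.
0.71×g = 2.31 + 0.03 − 2.7579 = -0.4179.
g = -0.4179 / 0.71 = -0.5886%.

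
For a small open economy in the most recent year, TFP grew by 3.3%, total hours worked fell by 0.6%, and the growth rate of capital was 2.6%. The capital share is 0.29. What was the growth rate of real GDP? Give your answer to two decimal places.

Labor's share = 1 − 0.29 = 0.71.
Capital: 0.29 × 2.6 = 0.754 pp.
Total hours worked: 0.71 × (-0.6) = -0.426 pp.
Output growth = 3.3 + 0.328 = 3.628%.

Real GDP growth was 3.63%.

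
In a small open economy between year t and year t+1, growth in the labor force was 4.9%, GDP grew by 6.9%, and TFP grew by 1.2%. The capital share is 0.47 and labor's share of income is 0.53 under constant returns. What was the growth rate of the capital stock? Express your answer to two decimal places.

Labor's share = 1 − 0.47 = 0.53.
gY = gA + 0.53×4.9 + 0.47×g.
0.47×g = 6.9 − 1.2 − 2.597 = 3.103.
g = 3.103 / 0.47 = 6.6021%.

6.60%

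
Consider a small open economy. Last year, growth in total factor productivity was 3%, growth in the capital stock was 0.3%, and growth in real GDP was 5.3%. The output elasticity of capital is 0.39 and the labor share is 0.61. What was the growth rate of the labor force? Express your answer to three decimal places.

3.579%

Labor's share = 1 − 0.39 = 0.61.
gY = gA + 0.39×0.3 + 0.61×g.
0.61×g = 5.3 − 3 − 0.117 = 2.183.
g = 2.183 / 0.61 = 3.57869%.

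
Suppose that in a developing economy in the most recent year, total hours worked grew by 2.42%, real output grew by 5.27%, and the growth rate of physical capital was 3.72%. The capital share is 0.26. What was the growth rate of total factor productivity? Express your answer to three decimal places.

Labor's share = 1 − 0.26 = 0.74.
Physical capital: 0.26 × 3.72 = 0.9672 pp.
Total hours worked: 0.74 × 2.42 = 1.7908 pp.
TFP growth = 5.27 − 2.758 = 2.512%.

2.512%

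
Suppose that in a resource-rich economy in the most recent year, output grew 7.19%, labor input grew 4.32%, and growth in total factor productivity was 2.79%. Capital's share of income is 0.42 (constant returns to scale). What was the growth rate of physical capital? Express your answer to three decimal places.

4.510%

Labor's share = 1 − 0.42 = 0.58.
gY = gA + 0.58×4.32 + 0.42×g.
0.42×g = 7.19 − 2.79 − 2.5056 = 1.8944.
g = 1.8944 / 0.42 = 4.51048%.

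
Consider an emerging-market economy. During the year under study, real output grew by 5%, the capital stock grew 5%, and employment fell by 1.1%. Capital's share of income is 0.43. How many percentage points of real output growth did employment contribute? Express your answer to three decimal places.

-0.627 percentage points

Labor's share = 1 − 0.43 = 0.57.
Contribution = share × growth = 0.57 × (-1.1) = -0.627 pp.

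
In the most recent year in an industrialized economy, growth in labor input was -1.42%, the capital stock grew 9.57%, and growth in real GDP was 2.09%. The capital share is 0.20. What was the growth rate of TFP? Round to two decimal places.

Labor's share = 1 − 0.2 = 0.8.
The capital stock: 0.2 × 9.57 = 1.914 pp.
Labor input: 0.8 × (-1.42) = -1.136 pp.
TFP growth = 2.09 − 0.778 = 1.312%.

1.31%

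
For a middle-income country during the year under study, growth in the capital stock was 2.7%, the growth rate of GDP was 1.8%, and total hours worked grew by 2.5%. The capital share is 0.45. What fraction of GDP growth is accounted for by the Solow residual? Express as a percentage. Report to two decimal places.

Labor's share = 1 − 0.45 = 0.55.
The capital stock: 0.45 × 2.7 = 1.215 pp.
Total hours worked: 0.55 × 2.5 = 1.375 pp.
TFP growth = 1.8 − 2.59 = -0.79%.
TFP share of growth = -0.79 / 1.8 × 100 = -43.8889%.

The Solow residual accounted for -43.89% of growth.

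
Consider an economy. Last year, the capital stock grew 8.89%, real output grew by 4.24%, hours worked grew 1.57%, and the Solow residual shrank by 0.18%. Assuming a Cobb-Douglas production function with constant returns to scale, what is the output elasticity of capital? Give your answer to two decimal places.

0.39

gY = gA + α·gK + (1−α)·gL, so gY − gA − gL = α(gK − gL).
4.24 + 0.18 − 1.57 = α × (8.89 − 1.57).
2.85 = 7.32 α, so α = 0.3893.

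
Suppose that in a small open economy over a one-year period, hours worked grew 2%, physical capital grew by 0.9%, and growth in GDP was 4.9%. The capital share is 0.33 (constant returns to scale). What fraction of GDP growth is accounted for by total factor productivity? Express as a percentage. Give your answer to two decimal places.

Labor's share = 1 − 0.33 = 0.67.
Physical capital: 0.33 × 0.9 = 0.297 pp.
Hours worked: 0.67 × 2 = 1.34 pp.
TFP growth = 4.9 − 1.637 = 3.263%.
TFP share of growth = 3.263 / 4.9 × 100 = 66.5918%.

Total factor productivity accounted for 66.59% of growth.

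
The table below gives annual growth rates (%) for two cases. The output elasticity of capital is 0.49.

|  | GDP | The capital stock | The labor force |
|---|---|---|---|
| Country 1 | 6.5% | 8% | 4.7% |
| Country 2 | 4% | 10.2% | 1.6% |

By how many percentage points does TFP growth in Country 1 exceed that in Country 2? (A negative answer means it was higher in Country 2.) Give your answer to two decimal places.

Labor's share = 1 − 0.49 = 0.51.
Country 1: TFP = 6.5 − 3.92 − 2.397 = 0.183%.
Country 2: TFP = 4 − 4.998 − 0.816 = -1.814%.
Difference = 0.183 − (-1.814) = 1.997 pp.

2.00 percentage points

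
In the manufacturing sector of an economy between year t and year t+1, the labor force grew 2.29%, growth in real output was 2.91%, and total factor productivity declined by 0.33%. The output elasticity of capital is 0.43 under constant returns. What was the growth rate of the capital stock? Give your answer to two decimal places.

The capital stock growth was 4.50%.

Labor's share = 1 − 0.43 = 0.57.
gY = gA + 0.57×2.29 + 0.43×g.
0.43×g = 2.91 + 0.33 − 1.3053 = 1.9347.
g = 1.9347 / 0.43 = 4.4993%.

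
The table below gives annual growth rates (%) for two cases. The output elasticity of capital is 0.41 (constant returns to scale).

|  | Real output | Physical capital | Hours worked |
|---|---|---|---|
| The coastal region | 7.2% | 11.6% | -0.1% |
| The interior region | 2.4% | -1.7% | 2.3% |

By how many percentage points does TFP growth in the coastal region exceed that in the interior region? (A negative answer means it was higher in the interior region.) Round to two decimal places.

Labor's share = 1 − 0.41 = 0.59.
The coastal region: TFP = 7.2 − 4.756 + 0.059 = 2.503%.
The interior region: TFP = 2.4 + 0.697 − 1.357 = 1.74%.
Difference = 2.503 − (1.74) = 0.763 pp.

0.76 percentage points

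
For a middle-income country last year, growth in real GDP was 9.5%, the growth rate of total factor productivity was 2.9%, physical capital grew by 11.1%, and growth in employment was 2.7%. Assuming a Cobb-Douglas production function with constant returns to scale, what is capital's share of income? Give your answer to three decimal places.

gY = gA + α·gK + (1−α)·gL, so gY − gA − gL = α(gK − gL).
9.5 − 2.9 − 2.7 = α × (11.1 − 2.7).
3.9 = 8.4 α, so α = 0.46429.

Capital's share of income is 0.464.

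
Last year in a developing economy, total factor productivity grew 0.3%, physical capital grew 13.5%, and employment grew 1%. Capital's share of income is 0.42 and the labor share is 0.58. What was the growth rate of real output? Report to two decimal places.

Labor's share = 1 − 0.42 = 0.58.
Physical capital: 0.42 × 13.5 = 5.67 pp.
Employment: 0.58 × 1 = 0.58 pp.
Output growth = 0.3 + 6.25 = 6.55%.

6.55%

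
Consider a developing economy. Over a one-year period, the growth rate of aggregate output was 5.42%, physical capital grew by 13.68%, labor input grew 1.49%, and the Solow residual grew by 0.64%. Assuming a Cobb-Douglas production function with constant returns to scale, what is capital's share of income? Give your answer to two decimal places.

Capital's share of income is 0.27.

gY = gA + α·gK + (1−α)·gL, so gY − gA − gL = α(gK − gL).
5.42 − 0.64 − 1.49 = α × (13.68 − 1.49).
3.29 = 12.19 α, so α = 0.2699.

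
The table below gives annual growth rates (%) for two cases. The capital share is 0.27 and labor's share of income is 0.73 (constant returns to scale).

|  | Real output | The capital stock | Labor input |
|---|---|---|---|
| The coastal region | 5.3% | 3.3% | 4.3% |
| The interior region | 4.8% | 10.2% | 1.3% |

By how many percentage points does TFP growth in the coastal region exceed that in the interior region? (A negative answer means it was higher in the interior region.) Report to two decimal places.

Labor's share = 1 − 0.27 = 0.73.
The coastal region: TFP = 5.3 − 0.891 − 3.139 = 1.27%.
The interior region: TFP = 4.8 − 2.754 − 0.949 = 1.097%.
Difference = 1.27 − (1.097) = 0.173 pp.

0.17 percentage points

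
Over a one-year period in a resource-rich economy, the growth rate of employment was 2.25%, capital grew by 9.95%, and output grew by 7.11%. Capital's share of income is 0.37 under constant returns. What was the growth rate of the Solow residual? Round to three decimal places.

The Solow residual growth was 2.011%.

Labor's share = 1 − 0.37 = 0.63.
Capital: 0.37 × 9.95 = 3.6815 pp.
Employment: 0.63 × 2.25 = 1.4175 pp.
TFP growth = 7.11 − 5.099 = 2.011%.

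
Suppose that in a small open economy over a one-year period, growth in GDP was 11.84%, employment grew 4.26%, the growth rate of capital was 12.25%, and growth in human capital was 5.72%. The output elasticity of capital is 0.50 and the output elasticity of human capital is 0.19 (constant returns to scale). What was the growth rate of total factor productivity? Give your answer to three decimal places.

3.308%

Labor's share = 1 − 0.5 − 0.19 = 0.31.
Capital: 0.5 × 12.25 = 6.125 pp.
Human capital: 0.19 × 5.72 = 1.0868 pp.
Employment: 0.31 × 4.26 = 1.3206 pp.
TFP growth = 11.84 − 8.5324 = 3.3076%.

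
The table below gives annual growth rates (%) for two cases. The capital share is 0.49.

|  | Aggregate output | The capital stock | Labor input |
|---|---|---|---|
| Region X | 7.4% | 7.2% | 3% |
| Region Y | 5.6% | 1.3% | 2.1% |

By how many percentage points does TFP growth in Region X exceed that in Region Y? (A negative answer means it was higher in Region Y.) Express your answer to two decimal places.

-1.55 percentage points

Labor's share = 1 − 0.49 = 0.51.
Region X: TFP = 7.4 − 3.528 − 1.53 = 2.342%.
Region Y: TFP = 5.6 − 0.637 − 1.071 = 3.892%.
Difference = 2.342 − (3.892) = -1.55 pp.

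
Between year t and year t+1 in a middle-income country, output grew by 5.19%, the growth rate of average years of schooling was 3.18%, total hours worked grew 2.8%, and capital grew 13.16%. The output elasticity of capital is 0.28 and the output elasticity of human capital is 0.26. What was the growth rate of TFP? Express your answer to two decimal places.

Labor's share = 1 − 0.28 − 0.26 = 0.46.
Capital: 0.28 × 13.16 = 3.6848 pp.
Average years of schooling: 0.26 × 3.18 = 0.8268 pp.
Total hours worked: 0.46 × 2.8 = 1.288 pp.
TFP growth = 5.19 − 5.7996 = -0.6096%.

-0.61%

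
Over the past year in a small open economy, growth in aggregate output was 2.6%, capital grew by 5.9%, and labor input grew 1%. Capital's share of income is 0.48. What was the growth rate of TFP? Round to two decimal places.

-0.75%

Labor's share = 1 − 0.48 = 0.52.
Capital: 0.48 × 5.9 = 2.832 pp.
Labor input: 0.52 × 1 = 0.52 pp.
TFP growth = 2.6 − 3.352 = -0.752%.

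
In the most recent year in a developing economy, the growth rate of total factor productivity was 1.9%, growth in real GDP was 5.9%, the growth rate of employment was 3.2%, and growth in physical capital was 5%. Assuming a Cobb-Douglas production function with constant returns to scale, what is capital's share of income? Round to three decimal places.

Capital's share of income is 0.444.

gY = gA + α·gK + (1−α)·gL, so gY − gA − gL = α(gK − gL).
5.9 − 1.9 − 3.2 = α × (5 − 3.2).
0.8 = 1.8 α, so α = 0.44444.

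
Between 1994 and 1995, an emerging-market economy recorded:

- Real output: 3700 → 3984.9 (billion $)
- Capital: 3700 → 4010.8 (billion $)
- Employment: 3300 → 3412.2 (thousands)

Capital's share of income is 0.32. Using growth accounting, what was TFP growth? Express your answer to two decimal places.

Real output growth = (3984.9 − 3700) / 3700 = 7.7%.
Capital growth = (4010.8 − 3700) / 3700 = 8.4%.
Employment growth = (3412.2 − 3300) / 3300 = 3.4%.
Labor's share = 1 − 0.32 = 0.68.
Capital: 0.32 × 8.4 = 2.688 pp.
Employment: 0.68 × 3.4 = 2.312 pp.
TFP growth = 7.7 − 5 = 2.7%.

2.70%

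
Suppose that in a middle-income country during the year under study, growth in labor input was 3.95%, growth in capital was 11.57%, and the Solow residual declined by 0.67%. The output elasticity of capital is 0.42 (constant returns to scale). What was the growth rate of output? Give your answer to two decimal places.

Output grew 6.48%.

Labor's share = 1 − 0.42 = 0.58.
Capital: 0.42 × 11.57 = 4.8594 pp.
Labor input: 0.58 × 3.95 = 2.291 pp.
Output growth = -0.67 + 7.1504 = 6.4804%.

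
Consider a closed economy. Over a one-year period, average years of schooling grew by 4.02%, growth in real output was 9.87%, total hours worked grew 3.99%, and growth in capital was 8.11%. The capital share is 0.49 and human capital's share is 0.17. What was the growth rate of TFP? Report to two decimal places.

Labor's share = 1 − 0.49 − 0.17 = 0.34.
Capital: 0.49 × 8.11 = 3.9739 pp.
Average years of schooling: 0.17 × 4.02 = 0.6834 pp.
Total hours worked: 0.34 × 3.99 = 1.3566 pp.
TFP growth = 9.87 − 6.0139 = 3.8561%.

TFP grew 3.86%.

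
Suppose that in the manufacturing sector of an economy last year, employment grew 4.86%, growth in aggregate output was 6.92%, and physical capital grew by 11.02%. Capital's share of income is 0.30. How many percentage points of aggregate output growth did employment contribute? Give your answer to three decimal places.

3.402

Labor's share = 1 − 0.3 = 0.7.
Contribution = share × growth = 0.7 × 4.86 = 3.402 pp.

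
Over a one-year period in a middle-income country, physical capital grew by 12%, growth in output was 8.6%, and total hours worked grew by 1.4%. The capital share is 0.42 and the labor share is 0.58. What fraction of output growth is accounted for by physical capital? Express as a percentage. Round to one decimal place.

58.6%

Physical capital contributed 0.42 × 12 = 5.04 pp.
Share of growth = 5.04 / 8.6 × 100 = 58.605%.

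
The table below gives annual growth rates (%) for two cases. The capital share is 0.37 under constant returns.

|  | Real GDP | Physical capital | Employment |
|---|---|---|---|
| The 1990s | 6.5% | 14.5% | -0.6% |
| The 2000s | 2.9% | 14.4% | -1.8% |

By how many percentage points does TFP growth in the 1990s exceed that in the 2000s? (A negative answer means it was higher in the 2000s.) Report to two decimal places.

2.81 percentage points

Labor's share = 1 − 0.37 = 0.63.
The 1990s: TFP = 6.5 − 5.365 + 0.378 = 1.513%.
The 2000s: TFP = 2.9 − 5.328 + 1.134 = -1.294%.
Difference = 1.513 − (-1.294) = 2.807 pp.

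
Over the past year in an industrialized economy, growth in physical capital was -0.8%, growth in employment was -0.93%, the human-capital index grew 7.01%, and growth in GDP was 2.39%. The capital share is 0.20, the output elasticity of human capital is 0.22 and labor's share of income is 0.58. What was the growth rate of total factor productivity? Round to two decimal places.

1.55%

Labor's share = 1 − 0.2 − 0.22 = 0.58.
Physical capital: 0.2 × (-0.8) = -0.16 pp.
The human-capital index: 0.22 × 7.01 = 1.5422 pp.
Employment: 0.58 × (-0.93) = -0.5394 pp.
TFP growth = 2.39 − 0.8428 = 1.5472%.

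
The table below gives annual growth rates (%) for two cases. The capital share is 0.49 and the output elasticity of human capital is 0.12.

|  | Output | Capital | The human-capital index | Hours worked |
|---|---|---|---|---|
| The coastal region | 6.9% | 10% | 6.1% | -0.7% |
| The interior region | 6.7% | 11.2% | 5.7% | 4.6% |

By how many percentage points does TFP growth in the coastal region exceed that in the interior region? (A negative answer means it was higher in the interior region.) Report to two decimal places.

Labor's share = 1 − 0.49 − 0.12 = 0.39.
The coastal region: TFP = 6.9 − 4.9 − 0.732 + 0.273 = 1.541%.
The interior region: TFP = 6.7 − 5.488 − 0.684 − 1.794 = -1.266%.
Difference = 1.541 − (-1.266) = 2.807 pp.

2.81 percentage points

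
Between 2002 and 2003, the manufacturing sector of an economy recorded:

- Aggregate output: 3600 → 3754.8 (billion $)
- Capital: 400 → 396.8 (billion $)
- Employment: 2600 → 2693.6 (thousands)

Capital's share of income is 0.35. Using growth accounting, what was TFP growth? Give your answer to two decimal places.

TFP growth was 2.24%.

Aggregate output growth = (3754.8 − 3600) / 3600 = 4.3%.
Capital growth = (396.8 − 400) / 400 = -0.8%.
Employment growth = (2693.6 − 2600) / 2600 = 3.6%.
Labor's share = 1 − 0.35 = 0.65.
Capital: 0.35 × (-0.8) = -0.28 pp.
Employment: 0.65 × 3.6 = 2.34 pp.
TFP growth = 4.3 − 2.06 = 2.24%.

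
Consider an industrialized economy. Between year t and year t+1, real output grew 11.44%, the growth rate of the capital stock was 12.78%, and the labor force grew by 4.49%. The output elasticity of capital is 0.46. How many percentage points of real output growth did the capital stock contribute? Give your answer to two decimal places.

5.88 pp

Contribution = share × growth = 0.46 × 12.78 = 5.8788 pp.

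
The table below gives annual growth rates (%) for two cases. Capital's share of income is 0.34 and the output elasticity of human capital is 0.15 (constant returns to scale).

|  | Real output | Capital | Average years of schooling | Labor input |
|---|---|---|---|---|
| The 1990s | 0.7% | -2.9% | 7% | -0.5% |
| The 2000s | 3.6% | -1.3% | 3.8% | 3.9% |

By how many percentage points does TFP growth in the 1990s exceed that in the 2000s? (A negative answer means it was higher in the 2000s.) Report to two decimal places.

Labor's share = 1 − 0.34 − 0.15 = 0.51.
The 1990s: TFP = 0.7 + 0.986 − 1.05 + 0.255 = 0.891%.
The 2000s: TFP = 3.6 + 0.442 − 0.57 − 1.989 = 1.483%.
Difference = 0.891 − (1.483) = -0.592 pp.

-0.59 percentage points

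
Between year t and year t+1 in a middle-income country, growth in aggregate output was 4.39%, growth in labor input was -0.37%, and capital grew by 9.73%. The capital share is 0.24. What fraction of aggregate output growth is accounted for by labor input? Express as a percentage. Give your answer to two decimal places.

Labor's share = 1 − 0.24 = 0.76.
Labor input contributed 0.76 × (-0.37) = -0.2812 pp.
Share of growth = -0.2812 / 4.39 × 100 = -6.4055%.

-6.41%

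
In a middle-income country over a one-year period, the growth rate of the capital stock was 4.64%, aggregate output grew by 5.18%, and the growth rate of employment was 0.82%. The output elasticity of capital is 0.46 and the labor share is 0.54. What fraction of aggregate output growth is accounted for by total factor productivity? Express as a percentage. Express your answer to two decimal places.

Labor's share = 1 − 0.46 = 0.54.
The capital stock: 0.46 × 4.64 = 2.1344 pp.
Employment: 0.54 × 0.82 = 0.4428 pp.
TFP growth = 5.18 − 2.5772 = 2.6028%.
TFP share of growth = 2.6028 / 5.18 × 100 = 50.2471%.

50.25%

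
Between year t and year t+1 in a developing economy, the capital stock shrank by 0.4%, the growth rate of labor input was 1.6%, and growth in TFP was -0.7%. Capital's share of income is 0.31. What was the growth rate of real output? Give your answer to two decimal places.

0.28%

Labor's share = 1 − 0.31 = 0.69.
The capital stock: 0.31 × (-0.4) = -0.124 pp.
Labor input: 0.69 × 1.6 = 1.104 pp.
Output growth = -0.7 + 0.98 = 0.28%.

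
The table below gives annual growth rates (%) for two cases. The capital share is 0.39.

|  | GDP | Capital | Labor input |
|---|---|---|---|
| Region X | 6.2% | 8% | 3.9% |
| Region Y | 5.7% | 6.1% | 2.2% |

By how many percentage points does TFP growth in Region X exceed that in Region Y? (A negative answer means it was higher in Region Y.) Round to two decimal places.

-1.28 percentage points

Labor's share = 1 − 0.39 = 0.61.
Region X: TFP = 6.2 − 3.12 − 2.379 = 0.701%.
Region Y: TFP = 5.7 − 2.379 − 1.342 = 1.979%.
Difference = 0.701 − (1.979) = -1.278 pp.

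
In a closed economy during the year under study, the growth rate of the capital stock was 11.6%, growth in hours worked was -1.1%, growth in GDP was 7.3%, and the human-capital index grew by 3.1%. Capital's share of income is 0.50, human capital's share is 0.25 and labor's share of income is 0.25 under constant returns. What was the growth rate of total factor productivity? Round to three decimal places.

Labor's share = 1 − 0.5 − 0.25 = 0.25.
The capital stock: 0.5 × 11.6 = 5.8 pp.
The human-capital index: 0.25 × 3.1 = 0.775 pp.
Hours worked: 0.25 × (-1.1) = -0.275 pp.
TFP growth = 7.3 − 6.3 = 1%.

1.000%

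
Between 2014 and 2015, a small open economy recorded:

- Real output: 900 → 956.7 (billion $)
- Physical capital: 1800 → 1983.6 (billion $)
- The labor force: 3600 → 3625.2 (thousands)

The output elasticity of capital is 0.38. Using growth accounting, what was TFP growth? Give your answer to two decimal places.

Real output growth = (956.7 − 900) / 900 = 6.3%.
Physical capital growth = (1983.6 − 1800) / 1800 = 10.2%.
The labor force growth = (3625.2 − 3600) / 3600 = 0.7%.
Labor's share = 1 − 0.38 = 0.62.
Physical capital: 0.38 × 10.2 = 3.876 pp.
The labor force: 0.62 × 0.7 = 0.434 pp.
TFP growth = 6.3 − 4.31 = 1.99%.

1.99%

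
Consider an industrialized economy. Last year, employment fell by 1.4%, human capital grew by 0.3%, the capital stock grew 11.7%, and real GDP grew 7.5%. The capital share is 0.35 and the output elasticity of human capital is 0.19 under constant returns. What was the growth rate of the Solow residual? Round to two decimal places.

Labor's share = 1 − 0.35 − 0.19 = 0.46.
The capital stock: 0.35 × 11.7 = 4.095 pp.
Human capital: 0.19 × 0.3 = 0.057 pp.
Employment: 0.46 × (-1.4) = -0.644 pp.
TFP growth = 7.5 − 3.508 = 3.992%.

The Solow residual grew 3.99%.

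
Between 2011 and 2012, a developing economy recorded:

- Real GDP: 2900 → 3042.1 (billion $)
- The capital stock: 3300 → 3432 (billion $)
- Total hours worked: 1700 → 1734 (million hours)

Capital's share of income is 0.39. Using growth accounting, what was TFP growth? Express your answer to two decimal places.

Real GDP growth = (3042.1 − 2900) / 2900 = 4.9%.
The capital stock growth = (3432 − 3300) / 3300 = 4%.
Total hours worked growth = (1734 − 1700) / 1700 = 2%.
Labor's share = 1 − 0.39 = 0.61.
The capital stock: 0.39 × 4 = 1.56 pp.
Total hours worked: 0.61 × 2 = 1.22 pp.
TFP growth = 4.9 − 2.78 = 2.12%.

2.12%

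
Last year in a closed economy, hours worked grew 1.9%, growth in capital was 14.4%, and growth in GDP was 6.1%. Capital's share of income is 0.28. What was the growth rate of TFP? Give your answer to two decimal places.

TFP grew 0.70%.

Labor's share = 1 − 0.28 = 0.72.
Capital: 0.28 × 14.4 = 4.032 pp.
Hours worked: 0.72 × 1.9 = 1.368 pp.
TFP growth = 6.1 − 5.4 = 0.7%.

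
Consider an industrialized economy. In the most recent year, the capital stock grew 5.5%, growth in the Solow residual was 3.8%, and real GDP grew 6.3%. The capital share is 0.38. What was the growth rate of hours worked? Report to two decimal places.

0.66%

Labor's share = 1 − 0.38 = 0.62.
gY = gA + 0.38×5.5 + 0.62×g.
0.62×g = 6.3 − 3.8 − 2.09 = 0.41.
g = 0.41 / 0.62 = 0.6613%.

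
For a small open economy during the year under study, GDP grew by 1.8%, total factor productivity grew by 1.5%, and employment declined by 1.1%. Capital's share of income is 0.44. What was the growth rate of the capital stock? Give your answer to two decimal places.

2.08%

Labor's share = 1 − 0.44 = 0.56.
gY = gA + 0.56×(-1.1) + 0.44×g.
0.44×g = 1.8 − 1.5 + 0.616 = 0.916.
g = 0.916 / 0.44 = 2.0818%.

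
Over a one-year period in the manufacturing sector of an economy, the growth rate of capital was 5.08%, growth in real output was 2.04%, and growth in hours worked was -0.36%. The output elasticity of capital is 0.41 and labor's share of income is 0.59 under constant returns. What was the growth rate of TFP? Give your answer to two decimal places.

Labor's share = 1 − 0.41 = 0.59.
Capital: 0.41 × 5.08 = 2.0828 pp.
Hours worked: 0.59 × (-0.36) = -0.2124 pp.
TFP growth = 2.04 − 1.8704 = 0.1696%.

0.17%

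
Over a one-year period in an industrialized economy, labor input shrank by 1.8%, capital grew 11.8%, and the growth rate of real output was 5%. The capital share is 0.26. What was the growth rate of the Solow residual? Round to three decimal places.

Labor's share = 1 − 0.26 = 0.74.
Capital: 0.26 × 11.8 = 3.068 pp.
Labor input: 0.74 × (-1.8) = -1.332 pp.
TFP growth = 5 − 1.736 = 3.264%.

The Solow residual grew 3.264%.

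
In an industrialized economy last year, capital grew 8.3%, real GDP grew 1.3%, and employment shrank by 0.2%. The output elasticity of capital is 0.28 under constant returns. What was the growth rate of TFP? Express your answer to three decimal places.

-0.880%

Labor's share = 1 − 0.28 = 0.72.
Capital: 0.28 × 8.3 = 2.324 pp.
Employment: 0.72 × (-0.2) = -0.144 pp.
TFP growth = 1.3 − 2.18 = -0.88%.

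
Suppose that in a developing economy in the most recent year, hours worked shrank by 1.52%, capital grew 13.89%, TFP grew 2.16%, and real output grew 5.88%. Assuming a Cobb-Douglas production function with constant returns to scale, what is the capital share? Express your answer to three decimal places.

The capital share is 0.340.

gY = gA + α·gK + (1−α)·gL, so gY − gA − gL = α(gK − gL).
5.88 − 2.16 + 1.52 = α × (13.89 − (-1.52)).
5.24 = 15.41 α, so α = 0.34004.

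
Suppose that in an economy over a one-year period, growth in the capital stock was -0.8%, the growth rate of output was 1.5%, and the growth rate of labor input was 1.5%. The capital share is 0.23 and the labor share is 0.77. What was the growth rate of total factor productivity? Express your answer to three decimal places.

Labor's share = 1 − 0.23 = 0.77.
The capital stock: 0.23 × (-0.8) = -0.184 pp.
Labor input: 0.77 × 1.5 = 1.155 pp.
TFP growth = 1.5 − 0.971 = 0.529%.

Total factor productivity growth was 0.529%.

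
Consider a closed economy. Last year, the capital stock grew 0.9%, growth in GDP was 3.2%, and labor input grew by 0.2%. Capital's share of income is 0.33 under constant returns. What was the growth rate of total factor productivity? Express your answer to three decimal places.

2.769%

Labor's share = 1 − 0.33 = 0.67.
The capital stock: 0.33 × 0.9 = 0.297 pp.
Labor input: 0.67 × 0.2 = 0.134 pp.
TFP growth = 3.2 − 0.431 = 2.769%.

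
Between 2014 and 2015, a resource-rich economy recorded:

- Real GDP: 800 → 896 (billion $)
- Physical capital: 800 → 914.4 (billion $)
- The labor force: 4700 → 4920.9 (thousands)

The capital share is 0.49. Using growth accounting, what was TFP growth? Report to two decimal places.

Real GDP growth = (896 − 800) / 800 = 12%.
Physical capital growth = (914.4 − 800) / 800 = 14.3%.
The labor force growth = (4920.9 − 4700) / 4700 = 4.7%.
Labor's share = 1 − 0.49 = 0.51.
Physical capital: 0.49 × 14.3 = 7.007 pp.
The labor force: 0.51 × 4.7 = 2.397 pp.
TFP growth = 12 − 9.404 = 2.596%.

TFP growth was 2.60%.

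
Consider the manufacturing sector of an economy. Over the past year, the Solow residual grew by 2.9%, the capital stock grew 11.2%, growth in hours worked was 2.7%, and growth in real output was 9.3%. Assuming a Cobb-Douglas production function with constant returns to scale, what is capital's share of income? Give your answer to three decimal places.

gY = gA + α·gK + (1−α)·gL, so gY − gA − gL = α(gK − gL).
9.3 − 2.9 − 2.7 = α × (11.2 − 2.7).
3.7 = 8.5 α, so α = 0.43529.

Capital's share of income is 0.435.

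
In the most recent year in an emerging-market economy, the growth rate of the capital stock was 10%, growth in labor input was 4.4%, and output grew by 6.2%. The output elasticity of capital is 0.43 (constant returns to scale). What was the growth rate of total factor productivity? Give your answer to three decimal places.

-0.608%

Labor's share = 1 − 0.43 = 0.57.
The capital stock: 0.43 × 10 = 4.3 pp.
Labor input: 0.57 × 4.4 = 2.508 pp.
TFP growth = 6.2 − 6.808 = -0.608%.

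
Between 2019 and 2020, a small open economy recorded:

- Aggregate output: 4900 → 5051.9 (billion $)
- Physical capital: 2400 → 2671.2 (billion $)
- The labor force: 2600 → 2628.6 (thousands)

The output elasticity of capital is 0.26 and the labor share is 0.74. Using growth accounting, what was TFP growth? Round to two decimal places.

Aggregate output growth = (5051.9 − 4900) / 4900 = 3.1%.
Physical capital growth = (2671.2 − 2400) / 2400 = 11.3%.
The labor force growth = (2628.6 − 2600) / 2600 = 1.1%.
Labor's share = 1 − 0.26 = 0.74.
Physical capital: 0.26 × 11.3 = 2.938 pp.
The labor force: 0.74 × 1.1 = 0.814 pp.
TFP growth = 3.1 − 3.752 = -0.652%.

-0.65%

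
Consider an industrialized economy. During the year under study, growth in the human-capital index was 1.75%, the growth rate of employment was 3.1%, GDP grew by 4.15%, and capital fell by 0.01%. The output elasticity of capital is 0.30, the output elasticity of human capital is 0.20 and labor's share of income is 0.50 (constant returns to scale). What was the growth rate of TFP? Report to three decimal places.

TFP grew 2.253%.

Labor's share = 1 − 0.3 − 0.2 = 0.5.
Capital: 0.3 × (-0.01) = -0.003 pp.
The human-capital index: 0.2 × 1.75 = 0.35 pp.
Employment: 0.5 × 3.1 = 1.55 pp.
TFP growth = 4.15 − 1.897 = 2.253%.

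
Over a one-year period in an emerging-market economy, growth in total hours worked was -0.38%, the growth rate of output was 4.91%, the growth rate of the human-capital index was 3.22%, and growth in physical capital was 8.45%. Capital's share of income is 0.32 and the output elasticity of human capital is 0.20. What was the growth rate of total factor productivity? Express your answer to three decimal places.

Labor's share = 1 − 0.32 − 0.2 = 0.48.
Physical capital: 0.32 × 8.45 = 2.704 pp.
The human-capital index: 0.2 × 3.22 = 0.644 pp.
Total hours worked: 0.48 × (-0.38) = -0.1824 pp.
TFP growth = 4.91 − 3.1656 = 1.7444%.

1.744%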